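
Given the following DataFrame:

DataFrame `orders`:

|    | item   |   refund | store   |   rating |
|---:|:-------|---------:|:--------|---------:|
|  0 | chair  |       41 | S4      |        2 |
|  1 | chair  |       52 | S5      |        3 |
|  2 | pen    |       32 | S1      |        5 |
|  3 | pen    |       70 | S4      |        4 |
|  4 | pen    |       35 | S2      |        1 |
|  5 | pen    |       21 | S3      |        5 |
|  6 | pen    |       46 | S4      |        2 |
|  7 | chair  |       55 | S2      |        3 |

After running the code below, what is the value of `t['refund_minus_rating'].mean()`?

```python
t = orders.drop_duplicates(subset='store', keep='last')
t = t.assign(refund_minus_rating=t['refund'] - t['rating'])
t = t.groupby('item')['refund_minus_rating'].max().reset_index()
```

drop duplicate store (keep=last):
    item  refund store  rating
1  chair      52    S5       3
2    pen      32    S1       5
5    pen      21    S3       5
6    pen      46    S4       2
7  chair      55    S2       3
add column refund_minus_rating = t['refund'] - t['rating']:
    item  refund store  rating  refund_minus_rating
1  chair      52    S5       3                   49
2    pen      32    S1       5                   27
5    pen      21    S3       5                   16
6    pen      46    S4       2                   44
7  chair      55    S2       3                   52
group by item, max of refund_minus_rating:
item
chair    52
pen      44
Name: refund_minus_rating, dtype: int64
reset_index():
    item  refund_minus_rating
0  chair                   52
1    pen                   44
mean of column 'refund_minus_rating' → 48.0

48.0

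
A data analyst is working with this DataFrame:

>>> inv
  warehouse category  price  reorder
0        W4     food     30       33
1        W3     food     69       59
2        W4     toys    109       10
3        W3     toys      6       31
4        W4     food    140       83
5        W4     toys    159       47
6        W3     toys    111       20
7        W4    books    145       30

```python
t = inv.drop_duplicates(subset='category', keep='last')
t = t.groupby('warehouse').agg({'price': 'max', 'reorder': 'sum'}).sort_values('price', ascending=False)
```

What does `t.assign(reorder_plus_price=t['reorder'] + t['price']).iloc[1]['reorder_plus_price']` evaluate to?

131

drop duplicate category (keep=last):
  warehouse category  price  reorder
4        W4     food    140       83
6        W3     toys    111       20
7        W4    books    145       30
group by warehouse: max(price), sum(reorder):
           price  reorder
warehouse                
W3           111       20
W4           145      113
sort by price descending:
           price  reorder
warehouse                
W4           145      113
W3           111       20
add column reorder_plus_price = t['reorder'] + t['price']:
           price  reorder  reorder_plus_price
warehouse                                    
W4           145      113                 258
W3           111       20                 131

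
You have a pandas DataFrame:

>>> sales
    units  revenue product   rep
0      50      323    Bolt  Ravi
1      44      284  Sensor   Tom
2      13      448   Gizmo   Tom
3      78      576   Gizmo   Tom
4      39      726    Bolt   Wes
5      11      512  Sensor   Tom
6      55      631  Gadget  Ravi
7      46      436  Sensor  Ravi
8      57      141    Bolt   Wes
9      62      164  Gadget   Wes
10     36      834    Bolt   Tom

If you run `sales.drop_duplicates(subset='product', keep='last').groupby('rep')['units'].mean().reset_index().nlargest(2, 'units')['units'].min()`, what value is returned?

57.0

drop duplicate product (keep=last):
    units  revenue product   rep
3      78      576   Gizmo   Tom
7      46      436  Sensor  Ravi
9      62      164  Gadget   Wes
10     36      834    Bolt   Tom
group by rep, mean of units:
rep
Ravi    46.0
Tom     57.0
Wes     62.0
Name: units, dtype: float64
reset_index():
    rep  units
0  Ravi   46.0
1   Tom   57.0
2   Wes   62.0
take 2 rows with largest units:
   rep  units
2  Wes   62.0
1  Tom   57.0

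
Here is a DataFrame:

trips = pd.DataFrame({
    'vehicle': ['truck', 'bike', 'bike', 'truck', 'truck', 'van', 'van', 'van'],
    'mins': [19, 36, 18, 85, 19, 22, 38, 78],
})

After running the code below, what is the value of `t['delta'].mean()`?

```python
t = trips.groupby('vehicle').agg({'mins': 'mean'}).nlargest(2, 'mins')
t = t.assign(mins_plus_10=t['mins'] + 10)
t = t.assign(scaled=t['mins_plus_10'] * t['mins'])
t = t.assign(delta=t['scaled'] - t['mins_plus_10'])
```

group by vehicle, mean of mins:
         mins
vehicle      
bike     27.0
truck    41.0
van      46.0
take 2 rows with largest mins:
         mins
vehicle      
van      46.0
truck    41.0
add column mins_plus_10 = t['mins'] + 10:
         mins  mins_plus_10
vehicle                    
van      46.0          56.0
truck    41.0          51.0
add column scaled = t['mins_plus_10'] * t['mins']:
         mins  mins_plus_10  scaled
vehicle                            
van      46.0          56.0  2576.0
truck    41.0          51.0  2091.0
add column delta = t['scaled'] - t['mins_plus_10']:
         mins  mins_plus_10  scaled   delta
vehicle                                    
van      46.0          56.0  2576.0  2520.0
truck    41.0          51.0  2091.0  2040.0
Finally, mean of column 'delta' = 2280.0.

2280.0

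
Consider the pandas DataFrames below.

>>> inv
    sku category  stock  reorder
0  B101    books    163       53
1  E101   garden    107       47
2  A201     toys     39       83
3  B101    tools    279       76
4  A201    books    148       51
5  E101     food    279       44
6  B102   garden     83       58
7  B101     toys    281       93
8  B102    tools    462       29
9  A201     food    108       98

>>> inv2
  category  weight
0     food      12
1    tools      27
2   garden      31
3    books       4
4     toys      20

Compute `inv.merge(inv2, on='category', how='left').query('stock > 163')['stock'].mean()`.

325.25

merge on 'category' (how='left') → 10 rows:
    sku category  stock  reorder  weight
0  B101    books    163       53       4
1  E101   garden    107       47      31
2  A201     toys     39       83      20
3  B101    tools    279       76      27
4  A201    books    148       51       4
5  E101     food    279       44      12
6  B102   garden     83       58      31
7  B101     toys    281       93      20
8  B102    tools    462       29      27
9  A201     food    108       98      12
filter rows where stock > 163:
    sku category  stock  reorder  weight
3  B101    tools    279       76      27
5  E101     food    279       44      12
7  B101     toys    281       93      20
8  B102    tools    462       29      27
Hence 325.25.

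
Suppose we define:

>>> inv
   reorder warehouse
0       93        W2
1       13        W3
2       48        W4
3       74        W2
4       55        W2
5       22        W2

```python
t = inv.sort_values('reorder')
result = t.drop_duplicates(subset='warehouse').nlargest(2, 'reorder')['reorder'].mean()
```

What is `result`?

sort by reorder:
   reorder warehouse
1       13        W3
5       22        W2
2       48        W4
4       55        W2
3       74        W2
0       93        W2
drop duplicate warehouse (keep=first):
   reorder warehouse
1       13        W3
5       22        W2
2       48        W4
take 2 rows with largest reorder:
   reorder warehouse
2       48        W4
5       22        W2
The mean of column 'reorder' is 35.0.

35.0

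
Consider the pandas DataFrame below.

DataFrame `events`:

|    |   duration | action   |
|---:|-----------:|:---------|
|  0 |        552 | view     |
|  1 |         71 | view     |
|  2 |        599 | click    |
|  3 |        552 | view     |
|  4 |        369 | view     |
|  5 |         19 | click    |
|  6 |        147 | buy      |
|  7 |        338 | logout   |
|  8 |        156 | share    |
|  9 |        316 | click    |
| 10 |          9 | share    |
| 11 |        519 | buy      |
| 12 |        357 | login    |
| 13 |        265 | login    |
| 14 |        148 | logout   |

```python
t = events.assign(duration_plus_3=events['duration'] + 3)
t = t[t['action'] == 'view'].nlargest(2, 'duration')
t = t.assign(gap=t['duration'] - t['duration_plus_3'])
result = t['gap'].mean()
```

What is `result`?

add column duration_plus_3 = events['duration'] + 3:
    duration  action  duration_plus_3
0        552    view              555
1         71    view               74
2        599   click              602
3        552    view              555
4        369    view              372
5         19   click               22
6        147     buy              150
7        338  logout              341
8        156   share              159
9        316   click              319
10         9   share               12
11       519     buy              522
12       357   login              360
13       265   login              268
14       148  logout              151
filter rows where action == 'view':
   duration action  duration_plus_3
0       552   view              555
1        71   view               74
3       552   view              555
4       369   view              372
take 2 rows with largest duration:
   duration action  duration_plus_3
0       552   view              555
3       552   view              555
add column gap = t['duration'] - t['duration_plus_3']:
   duration action  duration_plus_3  gap
0       552   view              555   -3
3       552   view              555   -3
The mean of column 'gap' is -3.0.

-3.0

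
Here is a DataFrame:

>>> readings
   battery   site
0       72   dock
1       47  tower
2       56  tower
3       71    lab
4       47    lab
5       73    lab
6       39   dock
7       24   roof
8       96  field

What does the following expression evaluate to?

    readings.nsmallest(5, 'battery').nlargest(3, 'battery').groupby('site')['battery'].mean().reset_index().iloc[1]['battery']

51.5

take 5 rows with smallest battery:
   battery   site
7       24   roof
6       39   dock
1       47  tower
4       47    lab
2       56  tower
take 3 rows with largest battery:
   battery   site
2       56  tower
1       47  tower
4       47    lab
group by site, mean of battery:
site
lab      47.0
tower    51.5
Name: battery, dtype: float64
reset_index():
    site  battery
0    lab     47.0
1  tower     51.5
So iloc[1]['battery'] = 51.5.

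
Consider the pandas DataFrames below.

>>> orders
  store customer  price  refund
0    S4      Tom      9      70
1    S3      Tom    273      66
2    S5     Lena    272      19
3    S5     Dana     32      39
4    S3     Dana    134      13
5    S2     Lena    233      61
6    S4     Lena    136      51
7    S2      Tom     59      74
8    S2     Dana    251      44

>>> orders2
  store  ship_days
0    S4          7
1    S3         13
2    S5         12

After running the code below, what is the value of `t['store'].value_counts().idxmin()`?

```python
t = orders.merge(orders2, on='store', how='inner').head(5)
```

S4

merge on 'store' (how='inner') → 6 rows:
  store customer  price  refund  ship_days
0    S4      Tom      9      70          7
1    S3      Tom    273      66         13
2    S5     Lena    272      19         12
3    S5     Dana     32      39         12
4    S3     Dana    134      13         13
5    S4     Lena    136      51          7
take first 5 rows:
  store customer  price  refund  ship_days
0    S4      Tom      9      70          7
1    S3      Tom    273      66         13
2    S5     Lena    272      19         12
3    S5     Dana     32      39         12
4    S3     Dana    134      13         13
value_counts of store:
store
S3    2
S5    2
S4    1
Name: count, dtype: int64
The label with the smallest value is S4.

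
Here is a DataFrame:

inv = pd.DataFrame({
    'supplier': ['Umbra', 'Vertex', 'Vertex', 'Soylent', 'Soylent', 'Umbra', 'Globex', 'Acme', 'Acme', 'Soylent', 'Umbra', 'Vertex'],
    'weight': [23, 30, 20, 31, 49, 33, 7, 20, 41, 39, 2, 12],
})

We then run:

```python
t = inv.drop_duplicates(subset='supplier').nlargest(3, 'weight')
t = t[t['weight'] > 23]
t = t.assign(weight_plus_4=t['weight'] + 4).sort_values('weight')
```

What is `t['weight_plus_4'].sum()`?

69

drop duplicate supplier (keep=first):
  supplier  weight
0    Umbra      23
1   Vertex      30
3  Soylent      31
6   Globex       7
7     Acme      20
take 3 rows with largest weight:
  supplier  weight
3  Soylent      31
1   Vertex      30
0    Umbra      23
filter rows where weight > 23:
  supplier  weight
3  Soylent      31
1   Vertex      30
add column weight_plus_4 = t['weight'] + 4:
  supplier  weight  weight_plus_4
3  Soylent      31             35
1   Vertex      30             34
sort by weight:
  supplier  weight  weight_plus_4
1   Vertex      30             34
3  Soylent      31             35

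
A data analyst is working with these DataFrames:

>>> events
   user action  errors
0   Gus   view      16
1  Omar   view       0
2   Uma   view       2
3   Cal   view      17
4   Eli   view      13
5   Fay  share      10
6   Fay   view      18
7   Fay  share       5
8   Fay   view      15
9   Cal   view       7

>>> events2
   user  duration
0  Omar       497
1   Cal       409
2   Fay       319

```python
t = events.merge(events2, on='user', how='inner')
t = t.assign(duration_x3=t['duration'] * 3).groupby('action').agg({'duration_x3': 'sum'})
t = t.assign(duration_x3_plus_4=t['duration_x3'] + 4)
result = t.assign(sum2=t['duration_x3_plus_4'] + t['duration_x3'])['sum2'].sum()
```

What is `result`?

merge on 'user' (how='inner') → 7 rows:
   user action  errors  duration
0  Omar   view       0       497
1   Cal   view      17       409
2   Fay  share      10       319
3   Fay   view      18       319
4   Fay  share       5       319
5   Fay   view      15       319
6   Cal   view       7       409
add column duration_x3 = t['duration'] * 3:
   user action  errors  duration  duration_x3
0  Omar   view       0       497         1491
1   Cal   view      17       409         1227
2   Fay  share      10       319          957
3   Fay   view      18       319          957
4   Fay  share       5       319          957
5   Fay   view      15       319          957
6   Cal   view       7       409         1227
group by action, sum of duration_x3:
        duration_x3
action             
share          1914
view           5859
add column duration_x3_plus_4 = t['duration_x3'] + 4:
        duration_x3  duration_x3_plus_4
action                                 
share          1914                1918
view           5859                5863
add column sum2 = t['duration_x3_plus_4'] + t['duration_x3']:
        duration_x3  duration_x3_plus_4   sum2
action                                        
share          1914                1918   3832
view           5859                5863  11722

15554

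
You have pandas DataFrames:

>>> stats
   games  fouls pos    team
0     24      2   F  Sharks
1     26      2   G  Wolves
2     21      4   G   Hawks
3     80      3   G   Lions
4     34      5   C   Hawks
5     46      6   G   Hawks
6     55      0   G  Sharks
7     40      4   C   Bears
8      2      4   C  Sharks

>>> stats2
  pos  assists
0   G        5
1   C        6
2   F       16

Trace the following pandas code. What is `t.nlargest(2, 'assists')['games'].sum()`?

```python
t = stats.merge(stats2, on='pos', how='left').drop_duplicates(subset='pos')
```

merge on 'pos' (how='left') → 9 rows:
   games  fouls pos    team  assists
0     24      2   F  Sharks       16
1     26      2   G  Wolves        5
2     21      4   G   Hawks        5
3     80      3   G   Lions        5
4     34      5   C   Hawks        6
5     46      6   G   Hawks        5
6     55      0   G  Sharks        5
7     40      4   C   Bears        6
8      2      4   C  Sharks        6
drop duplicate pos (keep=first):
   games  fouls pos    team  assists
0     24      2   F  Sharks       16
1     26      2   G  Wolves        5
4     34      5   C   Hawks        6
take 2 rows with largest assists:
   games  fouls pos    team  assists
0     24      2   F  Sharks       16
4     34      5   C   Hawks        6
Then the sum of column 'games': 58

58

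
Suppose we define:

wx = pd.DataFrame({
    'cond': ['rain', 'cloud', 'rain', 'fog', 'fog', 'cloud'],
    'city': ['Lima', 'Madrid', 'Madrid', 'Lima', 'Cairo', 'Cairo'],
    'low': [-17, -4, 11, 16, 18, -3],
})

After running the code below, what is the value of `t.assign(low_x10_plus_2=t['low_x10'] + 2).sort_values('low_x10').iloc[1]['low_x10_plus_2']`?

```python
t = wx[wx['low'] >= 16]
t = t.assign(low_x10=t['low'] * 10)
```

filter rows where low >= 16:
  cond   city  low
3  fog   Lima   16
4  fog  Cairo   18
add column low_x10 = t['low'] * 10:
  cond   city  low  low_x10
3  fog   Lima   16      160
4  fog  Cairo   18      180
add column low_x10_plus_2 = t['low_x10'] + 2:
  cond   city  low  low_x10  low_x10_plus_2
3  fog   Lima   16      160             162
4  fog  Cairo   18      180             182
sort by low_x10:
  cond   city  low  low_x10  low_x10_plus_2
3  fog   Lima   16      160             162
4  fog  Cairo   18      180             182
The value at position 1, column 'low_x10_plus_2' is 182.

182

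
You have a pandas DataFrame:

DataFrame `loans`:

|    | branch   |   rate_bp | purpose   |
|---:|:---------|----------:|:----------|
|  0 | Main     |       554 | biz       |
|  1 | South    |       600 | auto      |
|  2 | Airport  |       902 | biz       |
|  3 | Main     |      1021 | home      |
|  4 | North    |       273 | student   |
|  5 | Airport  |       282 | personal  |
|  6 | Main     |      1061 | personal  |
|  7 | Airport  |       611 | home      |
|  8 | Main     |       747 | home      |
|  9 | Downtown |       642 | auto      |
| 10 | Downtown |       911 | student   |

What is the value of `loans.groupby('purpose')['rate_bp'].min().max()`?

group by purpose, min of rate_bp:
purpose
auto        600
biz         554
home        611
personal    282
student     273
Name: rate_bp, dtype: int64
Hence 611.

611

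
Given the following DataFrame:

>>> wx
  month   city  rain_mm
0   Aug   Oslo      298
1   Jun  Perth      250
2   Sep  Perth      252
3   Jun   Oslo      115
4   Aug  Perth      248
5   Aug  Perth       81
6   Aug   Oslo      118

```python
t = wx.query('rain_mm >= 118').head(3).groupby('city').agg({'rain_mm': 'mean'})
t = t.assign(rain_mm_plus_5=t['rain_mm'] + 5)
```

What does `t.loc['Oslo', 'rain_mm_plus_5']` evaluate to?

303.0

filter rows where rain_mm >= 118:
  month   city  rain_mm
0   Aug   Oslo      298
1   Jun  Perth      250
2   Sep  Perth      252
4   Aug  Perth      248
6   Aug   Oslo      118
take first 3 rows:
  month   city  rain_mm
0   Aug   Oslo      298
1   Jun  Perth      250
2   Sep  Perth      252
group by city, mean of rain_mm:
       rain_mm
city          
Oslo     298.0
Perth    251.0
add column rain_mm_plus_5 = t['rain_mm'] + 5:
       rain_mm  rain_mm_plus_5
city                          
Oslo     298.0           303.0
Perth    251.0           256.0
Then the value at row 'Oslo', column 'rain_mm_plus_5': 303.0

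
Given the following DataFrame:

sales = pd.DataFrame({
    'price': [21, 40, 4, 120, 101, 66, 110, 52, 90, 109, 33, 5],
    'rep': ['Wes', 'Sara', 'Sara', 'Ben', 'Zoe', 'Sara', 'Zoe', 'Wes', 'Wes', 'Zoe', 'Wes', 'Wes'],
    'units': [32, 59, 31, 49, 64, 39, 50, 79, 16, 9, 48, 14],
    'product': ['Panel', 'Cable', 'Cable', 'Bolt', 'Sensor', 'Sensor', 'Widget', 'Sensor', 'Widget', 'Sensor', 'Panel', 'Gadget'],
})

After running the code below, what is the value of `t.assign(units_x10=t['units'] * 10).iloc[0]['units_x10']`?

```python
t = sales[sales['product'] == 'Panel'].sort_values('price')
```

filter rows where product == 'Panel':
    price  rep  units product
0      21  Wes     32   Panel
10     33  Wes     48   Panel
sort by price:
    price  rep  units product
0      21  Wes     32   Panel
10     33  Wes     48   Panel
add column units_x10 = t['units'] * 10:
    price  rep  units product  units_x10
0      21  Wes     32   Panel        320
10     33  Wes     48   Panel        480

320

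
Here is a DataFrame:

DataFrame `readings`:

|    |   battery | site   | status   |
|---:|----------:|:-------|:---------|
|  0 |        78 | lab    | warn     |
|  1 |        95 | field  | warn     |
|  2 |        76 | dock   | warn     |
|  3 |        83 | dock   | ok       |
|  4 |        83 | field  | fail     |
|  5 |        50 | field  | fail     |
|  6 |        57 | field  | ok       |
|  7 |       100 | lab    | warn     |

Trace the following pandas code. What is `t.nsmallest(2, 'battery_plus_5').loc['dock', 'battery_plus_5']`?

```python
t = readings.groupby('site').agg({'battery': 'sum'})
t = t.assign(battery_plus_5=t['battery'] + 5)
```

group by site, sum of battery:
       battery
site          
dock       159
field      285
lab        178
add column battery_plus_5 = t['battery'] + 5:
       battery  battery_plus_5
site                          
dock       159             164
field      285             290
lab        178             183
take 2 rows with smallest battery_plus_5:
      battery  battery_plus_5
site                         
dock      159             164
lab       178             183
Reading off the value at row 'dock', column 'battery_plus_5', we get 164.

164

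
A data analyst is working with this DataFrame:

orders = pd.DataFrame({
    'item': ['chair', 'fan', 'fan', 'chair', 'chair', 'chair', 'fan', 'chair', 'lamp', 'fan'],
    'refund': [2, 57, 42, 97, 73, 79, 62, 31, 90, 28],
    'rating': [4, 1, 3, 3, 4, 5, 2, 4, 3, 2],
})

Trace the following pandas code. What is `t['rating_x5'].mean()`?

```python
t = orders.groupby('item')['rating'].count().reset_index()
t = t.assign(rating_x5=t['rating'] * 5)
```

group by item, count of rating:
item
chair    5
fan      4
lamp     1
Name: rating, dtype: int64
reset_index():
    item  rating
0  chair       5
1    fan       4
2   lamp       1
add column rating_x5 = t['rating'] * 5:
    item  rating  rating_x5
0  chair       5         25
1    fan       4         20
2   lamp       1          5
Finally, mean of column 'rating_x5' = 16.6666666667.

16.6666666667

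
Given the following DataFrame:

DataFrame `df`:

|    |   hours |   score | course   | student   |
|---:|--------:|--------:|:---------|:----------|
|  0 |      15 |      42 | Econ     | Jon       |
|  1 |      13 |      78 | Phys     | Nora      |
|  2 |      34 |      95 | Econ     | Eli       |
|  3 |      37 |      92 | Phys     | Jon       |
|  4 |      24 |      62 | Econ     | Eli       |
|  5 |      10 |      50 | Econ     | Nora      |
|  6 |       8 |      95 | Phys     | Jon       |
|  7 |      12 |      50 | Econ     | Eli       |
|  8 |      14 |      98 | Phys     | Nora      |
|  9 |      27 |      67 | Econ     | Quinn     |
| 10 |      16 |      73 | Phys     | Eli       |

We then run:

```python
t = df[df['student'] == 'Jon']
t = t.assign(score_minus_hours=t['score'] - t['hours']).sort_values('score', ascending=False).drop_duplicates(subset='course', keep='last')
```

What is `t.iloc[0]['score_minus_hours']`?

filter rows where student == 'Jon':
   hours  score course student
0     15     42   Econ     Jon
3     37     92   Phys     Jon
6      8     95   Phys     Jon
add column score_minus_hours = t['score'] - t['hours']:
   hours  score course student  score_minus_hours
0     15     42   Econ     Jon                 27
3     37     92   Phys     Jon                 55
6      8     95   Phys     Jon                 87
sort by score descending:
   hours  score course student  score_minus_hours
6      8     95   Phys     Jon                 87
3     37     92   Phys     Jon                 55
0     15     42   Econ     Jon                 27
drop duplicate course (keep=last):
   hours  score course student  score_minus_hours
3     37     92   Phys     Jon                 55
0     15     42   Econ     Jon                 27
value at position 0, column 'score_minus_hours' → 55

55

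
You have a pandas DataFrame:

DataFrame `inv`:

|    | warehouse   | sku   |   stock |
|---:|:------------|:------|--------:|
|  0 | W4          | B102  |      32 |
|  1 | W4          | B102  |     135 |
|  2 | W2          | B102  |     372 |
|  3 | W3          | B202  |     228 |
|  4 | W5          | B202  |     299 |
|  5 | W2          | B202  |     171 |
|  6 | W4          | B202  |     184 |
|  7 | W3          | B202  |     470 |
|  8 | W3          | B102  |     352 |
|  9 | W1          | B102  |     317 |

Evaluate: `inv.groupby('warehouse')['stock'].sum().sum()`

group by warehouse, sum of stock:
warehouse
W1     317
W2     543
W3    1050
W4     351
W5     299
Name: stock, dtype: int64
Taking the sum of the resulting series gives 2560.

2560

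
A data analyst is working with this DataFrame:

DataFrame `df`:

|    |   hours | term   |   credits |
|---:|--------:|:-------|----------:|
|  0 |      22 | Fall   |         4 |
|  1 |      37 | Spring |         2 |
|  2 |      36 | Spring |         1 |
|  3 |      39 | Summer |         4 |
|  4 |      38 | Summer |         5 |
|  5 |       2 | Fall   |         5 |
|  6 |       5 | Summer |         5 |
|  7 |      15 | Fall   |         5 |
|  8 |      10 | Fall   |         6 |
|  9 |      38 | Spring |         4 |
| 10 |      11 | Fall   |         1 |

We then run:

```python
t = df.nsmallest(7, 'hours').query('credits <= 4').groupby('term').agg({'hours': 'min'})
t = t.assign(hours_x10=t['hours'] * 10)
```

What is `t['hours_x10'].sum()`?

470

take 7 rows with smallest hours:
    hours    term  credits
5       2    Fall        5
6       5  Summer        5
8      10    Fall        6
10     11    Fall        1
7      15    Fall        5
0      22    Fall        4
2      36  Spring        1
filter rows where credits <= 4:
    hours    term  credits
10     11    Fall        1
0      22    Fall        4
2      36  Spring        1
group by term, min of hours:
        hours
term         
Fall       11
Spring     36
add column hours_x10 = t['hours'] * 10:
        hours  hours_x10
term                    
Fall       11        110
Spring     36        360
So sum() = 470.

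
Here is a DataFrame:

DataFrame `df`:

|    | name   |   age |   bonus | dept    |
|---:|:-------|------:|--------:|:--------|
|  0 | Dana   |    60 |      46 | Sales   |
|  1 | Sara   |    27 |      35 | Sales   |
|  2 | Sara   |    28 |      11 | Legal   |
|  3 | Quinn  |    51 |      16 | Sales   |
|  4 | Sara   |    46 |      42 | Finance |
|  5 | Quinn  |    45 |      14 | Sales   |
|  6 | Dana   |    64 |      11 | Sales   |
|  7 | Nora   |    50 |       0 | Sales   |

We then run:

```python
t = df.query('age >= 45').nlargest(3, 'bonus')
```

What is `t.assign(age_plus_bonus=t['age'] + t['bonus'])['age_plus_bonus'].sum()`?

filter rows where age >= 45:
    name  age  bonus     dept
0   Dana   60     46    Sales
3  Quinn   51     16    Sales
4   Sara   46     42  Finance
5  Quinn   45     14    Sales
6   Dana   64     11    Sales
7   Nora   50      0    Sales
take 3 rows with largest bonus:
    name  age  bonus     dept
0   Dana   60     46    Sales
4   Sara   46     42  Finance
3  Quinn   51     16    Sales
add column age_plus_bonus = t['age'] + t['bonus']:
    name  age  bonus     dept  age_plus_bonus
0   Dana   60     46    Sales             106
4   Sara   46     42  Finance              88
3  Quinn   51     16    Sales              67

261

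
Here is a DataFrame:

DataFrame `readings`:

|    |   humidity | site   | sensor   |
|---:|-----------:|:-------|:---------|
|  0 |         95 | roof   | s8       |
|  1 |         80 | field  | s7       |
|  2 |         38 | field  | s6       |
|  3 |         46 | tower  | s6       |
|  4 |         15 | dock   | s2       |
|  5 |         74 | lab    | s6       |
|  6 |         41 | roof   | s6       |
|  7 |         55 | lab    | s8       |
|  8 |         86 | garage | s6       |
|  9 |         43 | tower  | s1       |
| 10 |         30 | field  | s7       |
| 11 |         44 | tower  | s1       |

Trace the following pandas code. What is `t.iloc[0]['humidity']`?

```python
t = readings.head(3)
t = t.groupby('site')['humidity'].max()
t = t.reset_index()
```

80

take first 3 rows:
   humidity   site sensor
0        95   roof     s8
1        80  field     s7
2        38  field     s6
group by site, max of humidity:
site
field    80
roof     95
Name: humidity, dtype: int64
reset_index():
    site  humidity
0  field        80
1   roof        95
Finally, value at position 0, column 'humidity' = 80.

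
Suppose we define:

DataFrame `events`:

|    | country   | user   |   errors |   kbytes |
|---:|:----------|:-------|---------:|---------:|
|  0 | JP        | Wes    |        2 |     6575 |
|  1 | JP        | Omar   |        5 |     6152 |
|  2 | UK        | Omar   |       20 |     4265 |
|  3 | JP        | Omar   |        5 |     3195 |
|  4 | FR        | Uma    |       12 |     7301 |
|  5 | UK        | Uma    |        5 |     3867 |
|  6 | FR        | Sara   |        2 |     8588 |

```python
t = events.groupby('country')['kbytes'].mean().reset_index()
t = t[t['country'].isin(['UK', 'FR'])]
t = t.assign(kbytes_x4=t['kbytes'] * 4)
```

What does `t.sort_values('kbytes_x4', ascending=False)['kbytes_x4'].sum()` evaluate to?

group by country, mean of kbytes:
country
FR    7944.500000
JP    5307.333333
UK    4066.000000
Name: kbytes, dtype: float64
reset_index():
  country       kbytes
0      FR  7944.500000
1      JP  5307.333333
2      UK  4066.000000
filter rows where country in ['UK', 'FR']:
  country  kbytes
0      FR  7944.5
2      UK  4066.0
add column kbytes_x4 = t['kbytes'] * 4:
  country  kbytes  kbytes_x4
0      FR  7944.5    31778.0
2      UK  4066.0    16264.0
sort by kbytes_x4 descending:
  country  kbytes  kbytes_x4
0      FR  7944.5    31778.0
2      UK  4066.0    16264.0

48042.0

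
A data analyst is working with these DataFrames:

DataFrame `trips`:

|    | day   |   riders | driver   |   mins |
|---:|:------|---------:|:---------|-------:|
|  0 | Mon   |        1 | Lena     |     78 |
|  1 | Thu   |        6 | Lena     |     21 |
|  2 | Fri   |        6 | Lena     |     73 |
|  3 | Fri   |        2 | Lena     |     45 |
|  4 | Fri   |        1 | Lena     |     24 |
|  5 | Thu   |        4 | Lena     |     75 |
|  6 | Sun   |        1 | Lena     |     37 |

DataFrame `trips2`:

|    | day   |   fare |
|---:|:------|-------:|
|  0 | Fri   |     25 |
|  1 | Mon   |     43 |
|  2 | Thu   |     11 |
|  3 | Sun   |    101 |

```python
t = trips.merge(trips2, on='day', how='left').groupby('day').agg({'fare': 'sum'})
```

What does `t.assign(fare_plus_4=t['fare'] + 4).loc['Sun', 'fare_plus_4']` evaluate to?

105

merge on 'day' (how='left') → 7 rows:
   day  riders driver  mins  fare
0  Mon       1   Lena    78    43
1  Thu       6   Lena    21    11
2  Fri       6   Lena    73    25
3  Fri       2   Lena    45    25
4  Fri       1   Lena    24    25
5  Thu       4   Lena    75    11
6  Sun       1   Lena    37   101
group by day, sum of fare:
     fare
day      
Fri    75
Mon    43
Sun   101
Thu    22
add column fare_plus_4 = t['fare'] + 4:
     fare  fare_plus_4
day                   
Fri    75           79
Mon    43           47
Sun   101          105
Thu    22           26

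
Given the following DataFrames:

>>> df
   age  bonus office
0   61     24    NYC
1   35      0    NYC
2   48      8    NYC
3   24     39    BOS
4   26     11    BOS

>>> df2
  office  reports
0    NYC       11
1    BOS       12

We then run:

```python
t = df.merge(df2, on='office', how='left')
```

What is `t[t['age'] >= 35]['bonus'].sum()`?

32

merge on 'office' (how='left') → 5 rows:
   age  bonus office  reports
0   61     24    NYC       11
1   35      0    NYC       11
2   48      8    NYC       11
3   24     39    BOS       12
4   26     11    BOS       12
filter rows where age >= 35:
   age  bonus office  reports
0   61     24    NYC       11
1   35      0    NYC       11
2   48      8    NYC       11
The sum of column 'bonus' is 32.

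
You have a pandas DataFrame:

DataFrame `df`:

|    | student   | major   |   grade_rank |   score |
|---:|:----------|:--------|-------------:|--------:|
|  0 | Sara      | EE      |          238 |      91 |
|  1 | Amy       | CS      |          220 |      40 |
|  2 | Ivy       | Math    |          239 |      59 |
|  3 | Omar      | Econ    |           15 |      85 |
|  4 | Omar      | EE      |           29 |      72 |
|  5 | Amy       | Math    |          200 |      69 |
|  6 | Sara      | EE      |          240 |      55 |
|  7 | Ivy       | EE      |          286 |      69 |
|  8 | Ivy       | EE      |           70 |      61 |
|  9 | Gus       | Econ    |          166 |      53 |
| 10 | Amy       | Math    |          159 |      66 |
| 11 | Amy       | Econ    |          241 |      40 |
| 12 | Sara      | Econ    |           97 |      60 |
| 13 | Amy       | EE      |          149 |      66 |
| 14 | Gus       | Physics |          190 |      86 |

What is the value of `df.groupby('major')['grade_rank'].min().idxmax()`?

group by major, min of grade_rank:
major
CS         220
EE          29
Econ        15
Math       159
Physics    190
Name: grade_rank, dtype: int64
Hence CS.

CS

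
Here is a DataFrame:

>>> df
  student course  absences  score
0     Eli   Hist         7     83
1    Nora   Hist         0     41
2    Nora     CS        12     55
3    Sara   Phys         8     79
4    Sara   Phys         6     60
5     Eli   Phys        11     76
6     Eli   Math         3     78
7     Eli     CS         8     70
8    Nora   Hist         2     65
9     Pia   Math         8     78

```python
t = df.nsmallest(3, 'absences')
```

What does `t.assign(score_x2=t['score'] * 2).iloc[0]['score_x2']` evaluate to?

82

take 3 rows with smallest absences:
  student course  absences  score
1    Nora   Hist         0     41
8    Nora   Hist         2     65
6     Eli   Math         3     78
add column score_x2 = t['score'] * 2:
  student course  absences  score  score_x2
1    Nora   Hist         0     41        82
8    Nora   Hist         2     65       130
6     Eli   Math         3     78       156
Finally, value at position 0, column 'score_x2' = 82.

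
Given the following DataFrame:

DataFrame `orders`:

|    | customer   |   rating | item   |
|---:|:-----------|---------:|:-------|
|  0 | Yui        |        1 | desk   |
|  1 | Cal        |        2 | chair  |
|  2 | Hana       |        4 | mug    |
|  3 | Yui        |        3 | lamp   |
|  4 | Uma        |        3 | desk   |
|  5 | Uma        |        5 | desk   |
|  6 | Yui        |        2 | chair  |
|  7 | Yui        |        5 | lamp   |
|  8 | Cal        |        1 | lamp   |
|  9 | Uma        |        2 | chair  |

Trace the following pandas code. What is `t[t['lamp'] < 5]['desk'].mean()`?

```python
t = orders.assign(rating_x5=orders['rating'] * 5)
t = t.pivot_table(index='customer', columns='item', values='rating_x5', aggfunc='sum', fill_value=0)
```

add column rating_x5 = orders['rating'] * 5:
  customer  rating   item  rating_x5
0      Yui       1   desk          5
1      Cal       2  chair         10
2     Hana       4    mug         20
3      Yui       3   lamp         15
4      Uma       3   desk         15
5      Uma       5   desk         25
6      Yui       2  chair         10
7      Yui       5   lamp         25
8      Cal       1   lamp          5
9      Uma       2  chair         10
pivot: rows=customer, cols=item, sum(rating_x5):
item      chair  desk  lamp  mug
customer                        
Cal          10     0     5    0
Hana          0     0     0   20
Uma          10    40     0    0
Yui          10     5    40    0
filter rows where lamp < 5:
item      chair  desk  lamp  mug
customer                        
Hana          0     0     0   20
Uma          10    40     0    0
Reading off the mean of column 'desk', we get 20.0.

20.0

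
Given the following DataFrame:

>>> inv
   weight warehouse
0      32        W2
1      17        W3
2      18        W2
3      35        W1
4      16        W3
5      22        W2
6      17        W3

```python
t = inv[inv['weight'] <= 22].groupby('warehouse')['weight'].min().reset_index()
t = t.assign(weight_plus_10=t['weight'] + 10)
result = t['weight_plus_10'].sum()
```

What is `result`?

filter rows where weight <= 22:
   weight warehouse
1      17        W3
2      18        W2
4      16        W3
5      22        W2
6      17        W3
group by warehouse, min of weight:
warehouse
W2    18
W3    16
Name: weight, dtype: int64
reset_index():
  warehouse  weight
0        W2      18
1        W3      16
add column weight_plus_10 = t['weight'] + 10:
  warehouse  weight  weight_plus_10
0        W2      18              28
1        W3      16              26

54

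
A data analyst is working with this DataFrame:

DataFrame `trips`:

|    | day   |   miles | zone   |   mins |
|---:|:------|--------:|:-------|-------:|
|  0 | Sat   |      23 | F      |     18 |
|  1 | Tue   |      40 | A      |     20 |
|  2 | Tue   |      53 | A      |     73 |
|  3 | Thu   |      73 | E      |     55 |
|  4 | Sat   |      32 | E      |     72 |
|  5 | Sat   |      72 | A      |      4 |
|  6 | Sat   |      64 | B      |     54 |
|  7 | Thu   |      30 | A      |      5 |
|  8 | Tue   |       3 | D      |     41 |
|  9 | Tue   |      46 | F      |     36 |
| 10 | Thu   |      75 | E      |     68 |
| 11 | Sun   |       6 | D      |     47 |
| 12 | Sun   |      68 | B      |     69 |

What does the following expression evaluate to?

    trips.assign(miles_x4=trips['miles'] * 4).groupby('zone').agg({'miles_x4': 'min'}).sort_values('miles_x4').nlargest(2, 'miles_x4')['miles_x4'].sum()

384

add column miles_x4 = trips['miles'] * 4:
    day  miles zone  mins  miles_x4
0   Sat     23    F    18        92
1   Tue     40    A    20       160
2   Tue     53    A    73       212
3   Thu     73    E    55       292
4   Sat     32    E    72       128
5   Sat     72    A     4       288
6   Sat     64    B    54       256
7   Thu     30    A     5       120
8   Tue      3    D    41        12
9   Tue     46    F    36       184
10  Thu     75    E    68       300
11  Sun      6    D    47        24
12  Sun     68    B    69       272
group by zone, min of miles_x4:
      miles_x4
zone          
A          120
B          256
D           12
E          128
F           92
sort by miles_x4:
      miles_x4
zone          
D           12
F           92
A          120
E          128
B          256
take 2 rows with largest miles_x4:
      miles_x4
zone          
B          256
E          128
Then the sum of column 'miles_x4': 384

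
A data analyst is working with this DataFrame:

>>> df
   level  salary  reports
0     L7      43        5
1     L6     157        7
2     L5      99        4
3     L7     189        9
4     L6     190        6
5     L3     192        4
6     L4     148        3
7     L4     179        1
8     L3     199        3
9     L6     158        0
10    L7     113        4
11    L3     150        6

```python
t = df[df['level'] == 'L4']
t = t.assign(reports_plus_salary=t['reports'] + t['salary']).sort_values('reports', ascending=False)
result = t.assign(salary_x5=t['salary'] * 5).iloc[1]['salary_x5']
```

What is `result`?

filter rows where level == 'L4':
  level  salary  reports
6    L4     148        3
7    L4     179        1
add column reports_plus_salary = t['reports'] + t['salary']:
  level  salary  reports  reports_plus_salary
6    L4     148        3                  151
7    L4     179        1                  180
sort by reports descending:
  level  salary  reports  reports_plus_salary
6    L4     148        3                  151
7    L4     179        1                  180
add column salary_x5 = t['salary'] * 5:
  level  salary  reports  reports_plus_salary  salary_x5
6    L4     148        3                  151        740
7    L4     179        1                  180        895
Taking the value at position 1, column 'salary_x5' gives 895.

895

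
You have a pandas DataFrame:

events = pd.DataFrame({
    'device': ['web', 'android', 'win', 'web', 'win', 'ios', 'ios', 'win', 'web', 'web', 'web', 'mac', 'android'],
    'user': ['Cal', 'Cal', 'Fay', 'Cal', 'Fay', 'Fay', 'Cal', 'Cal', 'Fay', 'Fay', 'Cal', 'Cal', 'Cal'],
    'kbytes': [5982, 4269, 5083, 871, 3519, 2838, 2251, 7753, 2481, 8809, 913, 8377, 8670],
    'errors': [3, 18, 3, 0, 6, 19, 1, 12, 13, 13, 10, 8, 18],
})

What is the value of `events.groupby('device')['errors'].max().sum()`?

70

group by device, max of errors:
device
android    18
ios        19
mac         8
web        13
win        12
Name: errors, dtype: int64
Then the sum of the resulting series: 70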